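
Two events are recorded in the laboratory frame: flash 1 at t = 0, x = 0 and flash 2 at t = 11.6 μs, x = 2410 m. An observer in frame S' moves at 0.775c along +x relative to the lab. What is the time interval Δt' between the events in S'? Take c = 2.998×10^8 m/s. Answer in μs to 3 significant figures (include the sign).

Δt' ≈ 8.50 μs

γ = 1/√(1 − 0.775²) = 1.5824
Δt' = γ(Δt − vΔx/c²) = 1.5824 × (11.6 μs − 0.775×2410 m / (2.998×10^8 m/s))
= 1.5824 × (5.3700 μs) = 8.50 μs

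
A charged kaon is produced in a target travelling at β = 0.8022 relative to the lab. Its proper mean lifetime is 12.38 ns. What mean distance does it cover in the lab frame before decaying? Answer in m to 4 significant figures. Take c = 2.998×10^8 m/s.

γ = 1/√(1 − 0.8022²) = 1.67489
Dilated lifetime: Δt = γτ₀ = 1.67489 × 12.38 ns = 20.7351 ns
d = vΔt = 0.8022c × 20.7351 ns = 2.40500×10^8 m/s × 2.07351×10^-8 s = 4.987 m

d ≈ 4.987 m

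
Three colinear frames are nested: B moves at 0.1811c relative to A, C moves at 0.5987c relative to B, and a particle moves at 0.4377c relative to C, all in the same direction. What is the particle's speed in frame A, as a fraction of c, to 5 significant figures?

Compose boost 2: (0.5987 + 0.1811)/(1 + 0.5987×0.1811) = 0.77980/1.108425 = 0.7035210
Compose boost 3: (0.4377 + 0.7035210)/(1 + 0.4377×0.7035210) = 1.141221/1.307931 = 0.87254

u ≈ 0.87254c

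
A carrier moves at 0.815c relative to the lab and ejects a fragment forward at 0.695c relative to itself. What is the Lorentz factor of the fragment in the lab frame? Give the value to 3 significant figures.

u_lab = (0.695 + 0.815)/(1 + 0.695×0.815) = 1.510/1.56642 = 0.963978
γ = 1/√(1 − 0.963978²) = 3.76

γ ≈ 3.76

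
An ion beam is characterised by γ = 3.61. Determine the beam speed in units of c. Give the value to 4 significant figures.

β ≈ 0.9609

β = √(1 − 1/γ²) = √(1 − 1/3.61²) = √(0.923266) = 0.9609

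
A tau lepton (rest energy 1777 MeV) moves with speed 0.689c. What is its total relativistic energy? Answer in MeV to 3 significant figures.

E ≈ 2450 MeV

γ = 1/√(1 − 0.689²) = 1.3798
E = γm₀c² = 1.3798 × 1777 MeV = 2450 MeV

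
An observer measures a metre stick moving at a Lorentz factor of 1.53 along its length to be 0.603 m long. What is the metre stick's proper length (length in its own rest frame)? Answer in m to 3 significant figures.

γ = 1.53 (given)
L₀ = γL = 1.53 × 0.603 = 0.923 m

L₀ ≈ 0.923 m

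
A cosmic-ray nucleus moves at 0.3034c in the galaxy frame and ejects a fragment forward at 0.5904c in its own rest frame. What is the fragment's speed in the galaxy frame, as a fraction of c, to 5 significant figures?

u ≈ 0.75802c

Compose boost 2: (0.5904 + 0.3034)/(1 + 0.5904×0.3034) = 0.89380/1.179127 = 0.75802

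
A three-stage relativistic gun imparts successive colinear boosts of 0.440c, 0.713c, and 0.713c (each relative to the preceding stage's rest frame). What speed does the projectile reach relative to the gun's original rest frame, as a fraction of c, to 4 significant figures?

Compose boost 2: (0.713 + 0.440)/(1 + 0.713×0.440) = 1.153/1.31372 = 0.877660
Compose boost 3: (0.713 + 0.877660)/(1 + 0.713×0.877660) = 1.59066/1.62577 = 0.9784

u ≈ 0.9784c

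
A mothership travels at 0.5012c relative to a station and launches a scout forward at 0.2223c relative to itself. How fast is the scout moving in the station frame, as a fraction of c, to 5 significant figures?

u ≈ 0.65097c

Compose boost 2: (0.2223 + 0.5012)/(1 + 0.2223×0.5012) = 0.72350/1.111417 = 0.65097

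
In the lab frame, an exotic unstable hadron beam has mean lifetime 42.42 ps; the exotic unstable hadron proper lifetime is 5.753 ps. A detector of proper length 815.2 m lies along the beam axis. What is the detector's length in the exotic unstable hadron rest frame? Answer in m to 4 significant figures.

Time dilation ⇒ γ = Δt/τ₀ = 42.42/5.753 = 7.37354
Length contraction: L = L₀/γ = 815.2/7.37354 = 110.6 m

L ≈ 110.6 m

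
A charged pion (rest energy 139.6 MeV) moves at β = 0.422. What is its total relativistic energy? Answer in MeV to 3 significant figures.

E ≈ 154 MeV

γ = 1/√(1 − 0.422²) = 1.1030
E = γm₀c² = 1.1030 × 139.6 MeV = 154 MeV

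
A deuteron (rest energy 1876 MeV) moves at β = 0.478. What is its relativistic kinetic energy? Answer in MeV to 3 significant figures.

γ = 1/√(1 − 0.478²) = 1.1385
K = (γ − 1)m₀c² = (1.1385 − 1) × 1876 MeV = 0.13849 × 1876 MeV = 260 MeV

K ≈ 260 MeV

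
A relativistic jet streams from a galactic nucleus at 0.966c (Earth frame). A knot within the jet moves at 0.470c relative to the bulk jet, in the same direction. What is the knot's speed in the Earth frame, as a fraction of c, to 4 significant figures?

Relativistic velocity addition: u = (u' + v)/(1 + u'v/c²)
= (0.470 + 0.966)/(1 + 0.470×0.966) = 1.436/1.45402 = 0.9876

u ≈ 0.9876c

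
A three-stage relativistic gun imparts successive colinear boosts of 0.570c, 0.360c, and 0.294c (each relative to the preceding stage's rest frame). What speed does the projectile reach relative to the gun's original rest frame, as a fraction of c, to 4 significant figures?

u ≈ 0.8686c

Compose boost 2: (0.360 + 0.570)/(1 + 0.360×0.570) = 0.9300/1.20520 = 0.771656
Compose boost 3: (0.294 + 0.771656)/(1 + 0.294×0.771656) = 1.06566/1.22687 = 0.8686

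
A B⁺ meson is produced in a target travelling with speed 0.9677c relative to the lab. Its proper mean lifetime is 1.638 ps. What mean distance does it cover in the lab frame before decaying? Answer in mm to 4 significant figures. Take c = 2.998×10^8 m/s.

γ = 1/√(1 − 0.9677²) = 3.96661
Dilated lifetime: Δt = γτ₀ = 3.96661 × 1.638 ps = 6.49730 ps
d = vΔt = 0.9677c × 6.49730 ps = 2.90116×10^8 m/s × 6.49730×10^-12 s = 1.885 mm

d ≈ 1.885 mm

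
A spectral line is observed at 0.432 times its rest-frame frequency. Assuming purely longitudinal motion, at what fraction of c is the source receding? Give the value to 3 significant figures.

f_obs/f_src = √((1−β)/(1+β)) = 0.432  ⇒  (1−β)/(1+β) = 0.18662
β = |1 − D²|/(1 + D²) = |1 − 0.18662|/(1 + 0.18662) = 0.685

β ≈ 0.685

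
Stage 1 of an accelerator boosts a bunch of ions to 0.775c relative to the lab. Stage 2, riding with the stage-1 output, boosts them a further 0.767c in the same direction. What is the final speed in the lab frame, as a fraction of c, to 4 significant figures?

u ≈ 0.9671c

Compose boost 2: (0.767 + 0.775)/(1 + 0.767×0.775) = 1.542/1.59442 = 0.9671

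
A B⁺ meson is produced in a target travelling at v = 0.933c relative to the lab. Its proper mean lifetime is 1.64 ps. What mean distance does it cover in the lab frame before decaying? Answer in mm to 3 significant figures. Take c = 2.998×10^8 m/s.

γ = 1/√(1 − 0.933²) = 2.7787
Dilated lifetime: Δt = γτ₀ = 2.7787 × 1.64 ps = 4.5571 ps
d = vΔt = 0.933c × 4.5571 ps = 2.7971×10^8 m/s × 4.5571×10^-12 s = 1.27 mm

d ≈ 1.27 mm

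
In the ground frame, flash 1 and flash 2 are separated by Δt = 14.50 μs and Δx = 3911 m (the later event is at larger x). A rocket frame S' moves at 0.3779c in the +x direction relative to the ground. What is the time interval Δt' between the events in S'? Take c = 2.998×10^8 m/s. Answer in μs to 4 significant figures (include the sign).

Δt' ≈ 10.34 μs

γ = 1/√(1 − 0.3779²) = 1.08009
Δt' = γ(Δt − vΔx/c²) = 1.08009 × (14.50 μs − 0.3779×3911 m / (2.998×10^8 m/s))
= 1.08009 × (9.57016 μs) = 10.34 μs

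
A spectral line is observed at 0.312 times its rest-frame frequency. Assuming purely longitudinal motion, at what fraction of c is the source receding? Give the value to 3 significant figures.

β ≈ 0.823

f_obs/f_src = √((1−β)/(1+β)) = 0.312  ⇒  (1−β)/(1+β) = 0.097344
β = |1 − D²|/(1 + D²) = |1 − 0.097344|/(1 + 0.097344) = 0.823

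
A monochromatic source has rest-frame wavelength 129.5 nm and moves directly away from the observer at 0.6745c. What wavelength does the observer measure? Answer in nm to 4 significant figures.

Relativistic Doppler: λ_obs = λ_src √((1+β)/(1−β))
= 129.5 × √(1.67450/0.325500) = 129.5 × 2.26813 = 293.7 nm

λ_obs ≈ 293.7 nm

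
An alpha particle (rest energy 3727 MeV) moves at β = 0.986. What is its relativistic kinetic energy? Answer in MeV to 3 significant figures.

γ = 1/√(1 − 0.986²) = 5.9972
K = (γ − 1)m₀c² = (5.9972 − 1) × 3727 MeV = 4.9972 × 3727 MeV = 18600 MeV

K ≈ 18600 MeV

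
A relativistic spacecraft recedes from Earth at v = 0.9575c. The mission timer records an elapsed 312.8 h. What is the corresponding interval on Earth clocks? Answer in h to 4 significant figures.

Δt ≈ 1084 h

γ = 1/√(1 − 0.9575²) = 3.46701
Time dilation: Δt = γτ₀ = 3.46701 × 312.8 h = 1084 h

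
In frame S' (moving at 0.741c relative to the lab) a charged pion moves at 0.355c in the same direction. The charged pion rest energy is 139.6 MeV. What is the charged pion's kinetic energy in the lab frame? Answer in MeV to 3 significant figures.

u_lab = (0.355 + 0.741)/(1 + 0.355×0.741) = 0.867737
γ = 1/√(1 − 0.867737²) = 2.0120
K = (γ − 1)m₀c² = (2.0120 − 1) × 139.6 = 1.0120 × 139.6 = 141 MeV

K ≈ 141 MeV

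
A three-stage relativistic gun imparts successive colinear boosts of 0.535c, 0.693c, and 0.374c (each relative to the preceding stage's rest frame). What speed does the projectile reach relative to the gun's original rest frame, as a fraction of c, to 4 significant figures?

Compose boost 2: (0.693 + 0.535)/(1 + 0.693×0.535) = 1.228/1.37075 = 0.895857
Compose boost 3: (0.374 + 0.895857)/(1 + 0.374×0.895857) = 1.26986/1.33505 = 0.9512

u ≈ 0.9512c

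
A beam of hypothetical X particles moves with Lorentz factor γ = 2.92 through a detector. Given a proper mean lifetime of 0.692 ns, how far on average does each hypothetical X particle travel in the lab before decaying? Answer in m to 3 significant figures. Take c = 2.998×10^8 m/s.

d ≈ 0.569 m

β = √(1 − 1/γ²) = √(1 − 1/2.92²) = 0.93953
Dilated lifetime: Δt = γτ₀ = 2.92 × 0.692 ns = 2.0206 ns
d = vΔt = 0.93953c × 2.0206 ns = 2.8167×10^8 m/s × 2.0206×10^-9 s = 0.569 m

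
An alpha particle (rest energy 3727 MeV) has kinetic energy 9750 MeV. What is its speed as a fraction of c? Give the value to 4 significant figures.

β ≈ 0.9610

γ = 1 + K/(m₀c²) = 1 + 9750/3727 = 3.61605
β = √(1 − 1/γ²) = 0.9610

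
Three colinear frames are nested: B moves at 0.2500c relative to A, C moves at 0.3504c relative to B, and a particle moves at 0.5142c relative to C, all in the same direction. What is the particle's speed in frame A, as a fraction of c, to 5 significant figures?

Compose boost 2: (0.3504 + 0.2500)/(1 + 0.3504×0.2500) = 0.60040/1.087600 = 0.5520412
Compose boost 3: (0.5142 + 0.5520412)/(1 + 0.5142×0.5520412) = 1.066241/1.283860 = 0.83050

u ≈ 0.83050c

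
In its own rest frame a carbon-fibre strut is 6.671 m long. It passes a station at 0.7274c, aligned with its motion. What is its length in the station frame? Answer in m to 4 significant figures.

L ≈ 4.578 m

γ = 1/√(1 − 0.7274²) = 1.45727
Length contraction: L = L₀/γ = 6.671/1.45727 = 4.578 m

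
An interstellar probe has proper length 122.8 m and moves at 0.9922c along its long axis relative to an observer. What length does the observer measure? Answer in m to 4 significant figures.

γ = 1/√(1 − 0.9922²) = 8.02207
Length contraction: L = L₀/γ = 122.8/8.02207 = 15.31 m

L ≈ 15.31 m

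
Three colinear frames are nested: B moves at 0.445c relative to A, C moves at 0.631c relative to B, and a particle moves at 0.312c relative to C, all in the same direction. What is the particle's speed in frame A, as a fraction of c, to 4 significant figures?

Compose boost 2: (0.631 + 0.445)/(1 + 0.631×0.445) = 1.076/1.28079 = 0.840103
Compose boost 3: (0.312 + 0.840103)/(1 + 0.312×0.840103) = 1.15210/1.26211 = 0.9128

u ≈ 0.9128c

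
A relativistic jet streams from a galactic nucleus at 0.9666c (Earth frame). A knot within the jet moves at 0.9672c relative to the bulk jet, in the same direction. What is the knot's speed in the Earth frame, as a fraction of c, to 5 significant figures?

u ≈ 0.99943c

Relativistic velocity addition: u = (u' + v)/(1 + u'v/c²)
= (0.9672 + 0.9666)/(1 + 0.9672×0.9666) = 1.9338/1.934896 = 0.99943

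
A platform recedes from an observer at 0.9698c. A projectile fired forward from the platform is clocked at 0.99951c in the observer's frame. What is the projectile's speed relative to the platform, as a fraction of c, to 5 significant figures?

u' ≈ 0.96853c

Inverse velocity addition: u' = (u − v)/(1 − uv/c²)
= (0.99951 − 0.9698)/(1 − 0.99951×0.9698) = 0.029710/0.03067520 = 0.96853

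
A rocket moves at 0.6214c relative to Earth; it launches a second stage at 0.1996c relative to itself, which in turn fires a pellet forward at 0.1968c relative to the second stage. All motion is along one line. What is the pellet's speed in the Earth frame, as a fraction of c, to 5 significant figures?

Compose boost 2: (0.1996 + 0.6214)/(1 + 0.1996×0.6214) = 0.82100/1.124031 = 0.7304066
Compose boost 3: (0.1968 + 0.7304066)/(1 + 0.1968×0.7304066) = 0.9272066/1.143744 = 0.81068

u ≈ 0.81068c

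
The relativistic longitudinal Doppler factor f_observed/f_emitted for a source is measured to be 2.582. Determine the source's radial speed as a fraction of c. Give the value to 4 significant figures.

β ≈ 0.7391

f_obs/f_src = √((1+β)/(1−β)) = 2.582  ⇒  (1+β)/(1−β) = 6.66672
β = |1 − D²|/(1 + D²) = |1 − 6.66672|/(1 + 6.66672) = 0.7391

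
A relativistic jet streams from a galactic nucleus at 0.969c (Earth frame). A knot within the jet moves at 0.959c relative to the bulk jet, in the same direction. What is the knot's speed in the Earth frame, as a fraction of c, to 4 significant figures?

Relativistic velocity addition: u = (u' + v)/(1 + u'v/c²)
= (0.959 + 0.969)/(1 + 0.959×0.969) = 1.928/1.92927 = 0.9993

u ≈ 0.9993c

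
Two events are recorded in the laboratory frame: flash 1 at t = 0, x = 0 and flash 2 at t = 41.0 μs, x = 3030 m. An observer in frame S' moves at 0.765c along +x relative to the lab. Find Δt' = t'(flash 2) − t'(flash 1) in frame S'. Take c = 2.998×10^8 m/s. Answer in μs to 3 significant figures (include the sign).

Δt' ≈ 51.7 μs

γ = 1/√(1 − 0.765²) = 1.5527
Δt' = γ(Δt − vΔx/c²) = 1.5527 × (41.0 μs − 0.765×3030 m / (2.998×10^8 m/s))
= 1.5527 × (33.268 μs) = 51.7 μs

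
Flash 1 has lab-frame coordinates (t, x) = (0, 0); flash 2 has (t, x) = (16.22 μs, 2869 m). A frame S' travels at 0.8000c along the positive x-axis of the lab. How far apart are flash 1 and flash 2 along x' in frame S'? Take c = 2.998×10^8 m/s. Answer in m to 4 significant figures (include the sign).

Δx' ≈ -1702 m

γ = 1/√(1 − 0.8000²) = 1.66667
Δx' = γ(Δx − vΔt) = 1.66667 × (2869 m − 0.8000×(2.998×10^8 m/s)×16.22×10^-6 s)
= 1.66667 × (-1021.20 m) = -1702 m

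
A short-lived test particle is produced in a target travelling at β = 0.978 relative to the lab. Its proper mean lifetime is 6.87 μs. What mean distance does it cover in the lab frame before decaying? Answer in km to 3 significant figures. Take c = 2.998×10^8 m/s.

d ≈ 9.66 km

γ = 1/√(1 − 0.978²) = 4.7938
Dilated lifetime: Δt = γτ₀ = 4.7938 × 6.87 μs = 32.933 μs
d = vΔt = 0.978c × 32.933 μs = 2.9320×10^8 m/s × 3.2933×10^-5 s = 9.66 km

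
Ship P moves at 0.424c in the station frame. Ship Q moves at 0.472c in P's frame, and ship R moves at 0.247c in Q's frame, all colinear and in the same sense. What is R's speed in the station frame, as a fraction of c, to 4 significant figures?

u ≈ 0.8389c

Compose boost 2: (0.472 + 0.424)/(1 + 0.472×0.424) = 0.8960/1.20013 = 0.746587
Compose boost 3: (0.247 + 0.746587)/(1 + 0.247×0.746587) = 0.993587/1.18441 = 0.8389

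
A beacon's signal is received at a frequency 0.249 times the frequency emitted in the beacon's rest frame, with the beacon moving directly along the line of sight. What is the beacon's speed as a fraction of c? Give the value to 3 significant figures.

f_obs/f_src = √((1−β)/(1+β)) = 0.249  ⇒  (1−β)/(1+β) = 0.062001
β = |1 − D²|/(1 + D²) = |1 − 0.062001|/(1 + 0.062001) = 0.883

β ≈ 0.883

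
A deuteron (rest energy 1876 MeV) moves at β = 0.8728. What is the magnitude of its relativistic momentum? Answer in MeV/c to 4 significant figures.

γ = 1/√(1 − 0.8728²) = 2.04885
p = γβm₀c = 2.04885 × 0.8728 × 1876 MeV/c = 3355 MeV/c

p ≈ 3355 MeV/c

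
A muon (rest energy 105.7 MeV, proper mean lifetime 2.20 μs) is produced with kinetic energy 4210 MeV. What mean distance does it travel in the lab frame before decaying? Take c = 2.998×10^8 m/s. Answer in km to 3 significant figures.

d ≈ 26.9 km

γ = 1 + K/(m₀c²) = 1 + 4210/105.7 = 40.830
β = √(1 − 1/γ²) = 0.99970
Dilated lifetime: γτ₀ = 40.830 × 2.20 μs = 89.825 μs
d = βc·γτ₀ = 0.99970 × (2.998×10^8 m/s) × 8.9825×10^-5 s = 26.9 km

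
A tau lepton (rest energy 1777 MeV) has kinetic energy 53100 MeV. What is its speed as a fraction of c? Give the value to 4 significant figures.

γ = 1 + K/(m₀c²) = 1 + 53100/1777 = 30.8818
β = √(1 − 1/γ²) = 0.9995

β ≈ 0.9995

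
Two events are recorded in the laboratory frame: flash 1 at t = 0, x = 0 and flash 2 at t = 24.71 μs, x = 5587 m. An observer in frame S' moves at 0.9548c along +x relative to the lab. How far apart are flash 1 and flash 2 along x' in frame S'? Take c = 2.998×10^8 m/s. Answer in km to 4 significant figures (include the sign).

γ = 1/√(1 − 0.9548²) = 3.36418
Δx' = γ(Δx − vΔt) = 3.36418 × (5587 m − 0.9548×(2.998×10^8 m/s)×24.71×10^-6 s)
= 3.36418 × (-1486.21 m) = -5.000 km

Δx' ≈ -5.000 km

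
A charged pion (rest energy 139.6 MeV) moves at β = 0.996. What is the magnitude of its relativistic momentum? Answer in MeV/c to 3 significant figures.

γ = 1/√(1 − 0.996²) = 11.192
p = γβm₀c = 11.192 × 0.996 × 139.6 MeV/c = 1560 MeV/c

p ≈ 1560 MeV/c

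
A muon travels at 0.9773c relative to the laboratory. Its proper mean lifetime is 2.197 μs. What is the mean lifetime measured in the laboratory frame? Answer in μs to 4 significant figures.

Δt ≈ 10.37 μs

γ = 1/√(1 − 0.9773²) = 4.72010
Time dilation: Δt = γτ₀ = 4.72010 × 2.197 μs = 10.37 μs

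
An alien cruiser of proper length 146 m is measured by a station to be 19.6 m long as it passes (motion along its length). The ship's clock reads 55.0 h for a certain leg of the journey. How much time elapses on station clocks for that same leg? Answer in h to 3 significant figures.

Δt ≈ 410 h

Length contraction ⇒ γ = L₀/L = 146/19.6 = 7.4490
Time dilation: Δt = γτ₀ = 7.4490 × 55.0 h = 410 h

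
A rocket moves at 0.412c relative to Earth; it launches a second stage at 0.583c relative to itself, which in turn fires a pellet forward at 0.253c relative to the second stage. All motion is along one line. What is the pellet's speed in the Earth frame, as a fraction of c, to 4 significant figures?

Compose boost 2: (0.583 + 0.412)/(1 + 0.583×0.412) = 0.9950/1.24020 = 0.802293
Compose boost 3: (0.253 + 0.802293)/(1 + 0.253×0.802293) = 1.05529/1.20298 = 0.8772

u ≈ 0.8772c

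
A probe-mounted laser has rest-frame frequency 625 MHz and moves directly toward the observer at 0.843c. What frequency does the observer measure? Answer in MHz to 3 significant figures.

Relativistic Doppler: f_obs = f_src √((1+β)/(1−β))
= 625 × √(1.8430/0.15700) = 625 × 3.4262 = 2140 MHz

f_obs ≈ 2140 MHz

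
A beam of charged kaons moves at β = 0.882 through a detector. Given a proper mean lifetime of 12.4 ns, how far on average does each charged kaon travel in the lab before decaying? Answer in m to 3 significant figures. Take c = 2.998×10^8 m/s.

γ = 1/√(1 − 0.882²) = 2.1220
Dilated lifetime: Δt = γτ₀ = 2.1220 × 12.4 ns = 26.313 ns
d = vΔt = 0.882c × 26.313 ns = 2.6442×10^8 m/s × 2.6313×10^-8 s = 6.96 m

d ≈ 6.96 m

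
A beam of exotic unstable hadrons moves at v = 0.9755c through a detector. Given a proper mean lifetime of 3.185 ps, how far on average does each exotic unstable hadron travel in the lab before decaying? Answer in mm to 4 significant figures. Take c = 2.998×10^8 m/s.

γ = 1/√(1 − 0.9755²) = 4.54547
Dilated lifetime: Δt = γτ₀ = 4.54547 × 3.185 ps = 14.4773 ps
d = vΔt = 0.9755c × 14.4773 ps = 2.92455×10^8 m/s × 1.44773×10^-11 s = 4.234 mm

d ≈ 4.234 mm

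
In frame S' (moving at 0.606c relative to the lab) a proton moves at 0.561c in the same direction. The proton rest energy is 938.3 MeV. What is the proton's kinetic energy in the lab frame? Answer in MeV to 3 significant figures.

K ≈ 971 MeV

u_lab = (0.561 + 0.606)/(1 + 0.561×0.606) = 0.870918
γ = 1/√(1 − 0.870918²) = 2.0349
K = (γ − 1)m₀c² = (2.0349 − 1) × 938.3 = 1.0349 × 938.3 = 971 MeV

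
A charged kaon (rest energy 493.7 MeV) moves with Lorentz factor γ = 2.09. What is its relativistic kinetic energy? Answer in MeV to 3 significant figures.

K ≈ 538 MeV

γ = 2.09 (given)
K = (γ − 1)m₀c² = (2.09 − 1) × 493.7 MeV = 1.0900 × 493.7 MeV = 538 MeV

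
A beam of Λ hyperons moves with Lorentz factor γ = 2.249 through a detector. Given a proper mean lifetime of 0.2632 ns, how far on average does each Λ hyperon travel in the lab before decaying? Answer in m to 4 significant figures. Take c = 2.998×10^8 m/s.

β = √(1 − 1/γ²) = √(1 − 1/2.249²) = 0.895708
Dilated lifetime: Δt = γτ₀ = 2.249 × 0.2632 ns = 0.591937 ns
d = vΔt = 0.895708c × 0.591937 ns = 2.68533×10^8 m/s × 5.91937×10^-10 s = 0.1590 m

d ≈ 0.1590 m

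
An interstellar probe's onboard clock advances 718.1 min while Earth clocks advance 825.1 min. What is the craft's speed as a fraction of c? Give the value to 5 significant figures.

γ = Δt/τ₀ = 825.1/718.1 = 1.149004
β = √(1 − 1/γ²) = √(1 − 1/1.149004²) = 0.49249

β ≈ 0.49249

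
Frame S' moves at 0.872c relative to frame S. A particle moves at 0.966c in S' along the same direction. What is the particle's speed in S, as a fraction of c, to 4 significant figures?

u ≈ 0.9976c

Relativistic velocity addition: u = (u' + v)/(1 + u'v/c²)
= (0.966 + 0.872)/(1 + 0.966×0.872) = 1.838/1.84235 = 0.9976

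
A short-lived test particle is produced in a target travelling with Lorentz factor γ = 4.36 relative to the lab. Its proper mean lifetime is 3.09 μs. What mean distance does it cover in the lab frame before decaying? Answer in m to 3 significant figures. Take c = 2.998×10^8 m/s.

β = √(1 − 1/γ²) = √(1 − 1/4.36²) = 0.97334
Dilated lifetime: Δt = γτ₀ = 4.36 × 3.09 μs = 13.472 μs
d = vΔt = 0.97334c × 13.472 μs = 2.9181×10^8 m/s × 1.3472×10^-5 s = 3930 m

d ≈ 3930 m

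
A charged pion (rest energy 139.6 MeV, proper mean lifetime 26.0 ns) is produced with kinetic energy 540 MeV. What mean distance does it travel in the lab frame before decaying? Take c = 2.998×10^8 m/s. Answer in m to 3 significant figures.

d ≈ 37.1 m

γ = 1 + K/(m₀c²) = 1 + 540/139.6 = 4.8682
β = √(1 − 1/γ²) = 0.97867
Dilated lifetime: γτ₀ = 4.8682 × 26.0 ns = 126.57 ns
d = βc·γτ₀ = 0.97867 × (2.998×10^8 m/s) × 1.2657×10^-7 s = 37.1 m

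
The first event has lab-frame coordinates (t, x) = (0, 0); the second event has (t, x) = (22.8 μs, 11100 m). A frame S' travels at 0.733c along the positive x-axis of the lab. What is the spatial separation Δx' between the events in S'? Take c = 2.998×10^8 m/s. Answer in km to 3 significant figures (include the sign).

Δx' ≈ 8.95 km

γ = 1/√(1 − 0.733²) = 1.4701
Δx' = γ(Δx − vΔt) = 1.4701 × (11100 m − 0.733×(2.998×10^8 m/s)×22.8×10^-6 s)
= 1.4701 × (6089.6 m) = 8.95 km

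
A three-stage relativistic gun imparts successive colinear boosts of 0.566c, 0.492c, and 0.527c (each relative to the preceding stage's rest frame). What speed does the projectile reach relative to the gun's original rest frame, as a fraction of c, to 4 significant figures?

Compose boost 2: (0.492 + 0.566)/(1 + 0.492×0.566) = 1.058/1.27847 = 0.827550
Compose boost 3: (0.527 + 0.827550)/(1 + 0.527×0.827550) = 1.35455/1.43612 = 0.9432

u ≈ 0.9432c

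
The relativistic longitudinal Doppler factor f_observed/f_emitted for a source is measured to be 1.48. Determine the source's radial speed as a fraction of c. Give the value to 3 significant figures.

f_obs/f_src = √((1+β)/(1−β)) = 1.48  ⇒  (1+β)/(1−β) = 2.1904
β = |1 − D²|/(1 + D²) = |1 − 2.1904|/(1 + 2.1904) = 0.373

β ≈ 0.373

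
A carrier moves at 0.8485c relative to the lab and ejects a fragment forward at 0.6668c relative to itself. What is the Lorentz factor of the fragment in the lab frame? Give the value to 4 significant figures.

γ ≈ 3.970

u_lab = (0.6668 + 0.8485)/(1 + 0.6668×0.8485) = 1.5153/1.565780 = 0.9677606
γ = 1/√(1 − 0.9677606²) = 3.970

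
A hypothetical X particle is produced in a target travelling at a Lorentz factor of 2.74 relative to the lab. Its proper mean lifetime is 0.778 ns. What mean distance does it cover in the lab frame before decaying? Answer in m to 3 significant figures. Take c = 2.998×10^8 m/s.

d ≈ 0.595 m

β = √(1 − 1/γ²) = √(1 − 1/2.74²) = 0.93102
Dilated lifetime: Δt = γτ₀ = 2.74 × 0.778 ns = 2.1317 ns
d = vΔt = 0.93102c × 2.1317 ns = 2.7912×10^8 m/s × 2.1317×10^-9 s = 0.595 m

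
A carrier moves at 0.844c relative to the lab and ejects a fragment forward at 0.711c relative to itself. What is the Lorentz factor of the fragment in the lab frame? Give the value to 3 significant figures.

u_lab = (0.711 + 0.844)/(1 + 0.711×0.844) = 1.555/1.60008 = 0.971824
γ = 1/√(1 − 0.971824²) = 4.24

γ ≈ 4.24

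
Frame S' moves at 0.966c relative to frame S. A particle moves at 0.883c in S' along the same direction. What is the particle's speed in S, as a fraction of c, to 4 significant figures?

Relativistic velocity addition: u = (u' + v)/(1 + u'v/c²)
= (0.883 + 0.966)/(1 + 0.883×0.966) = 1.849/1.85298 = 0.9979

u ≈ 0.9979c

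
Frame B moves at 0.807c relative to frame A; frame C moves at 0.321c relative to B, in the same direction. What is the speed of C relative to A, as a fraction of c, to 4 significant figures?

u ≈ 0.8959c

Compose boost 2: (0.321 + 0.807)/(1 + 0.321×0.807) = 1.128/1.25905 = 0.8959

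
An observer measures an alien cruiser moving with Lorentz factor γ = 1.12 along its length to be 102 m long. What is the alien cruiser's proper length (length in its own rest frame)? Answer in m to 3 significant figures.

γ = 1.12 (given)
L₀ = γL = 1.12 × 102 = 114 m

L₀ ≈ 114 m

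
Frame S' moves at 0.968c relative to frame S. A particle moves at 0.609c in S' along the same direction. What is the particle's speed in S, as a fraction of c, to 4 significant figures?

u ≈ 0.9921c

Relativistic velocity addition: u = (u' + v)/(1 + u'v/c²)
= (0.609 + 0.968)/(1 + 0.609×0.968) = 1.577/1.58951 = 0.9921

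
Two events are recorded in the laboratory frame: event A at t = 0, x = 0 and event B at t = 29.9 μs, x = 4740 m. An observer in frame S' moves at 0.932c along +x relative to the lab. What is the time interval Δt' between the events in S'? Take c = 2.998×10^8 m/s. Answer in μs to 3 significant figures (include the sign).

Δt' ≈ 41.8 μs

γ = 1/√(1 − 0.932²) = 2.7589
Δt' = γ(Δt − vΔx/c²) = 2.7589 × (29.9 μs − 0.932×4740 m / (2.998×10^8 m/s))
= 2.7589 × (15.165 μs) = 41.8 μs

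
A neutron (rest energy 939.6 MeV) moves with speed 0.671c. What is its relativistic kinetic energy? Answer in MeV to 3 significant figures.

K ≈ 328 MeV

γ = 1/√(1 − 0.671²) = 1.3487
K = (γ − 1)m₀c² = (1.3487 − 1) × 939.6 MeV = 0.34870 × 939.6 MeV = 328 MeV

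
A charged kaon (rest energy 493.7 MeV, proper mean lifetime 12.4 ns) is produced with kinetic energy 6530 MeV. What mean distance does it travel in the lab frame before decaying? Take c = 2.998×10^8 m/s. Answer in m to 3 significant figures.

γ = 1 + K/(m₀c²) = 1 + 6530/493.7 = 14.227
β = √(1 − 1/γ²) = 0.99753
Dilated lifetime: γτ₀ = 14.227 × 12.4 ns = 176.41 ns
d = βc·γτ₀ = 0.99753 × (2.998×10^8 m/s) × 1.7641×10^-7 s = 52.8 m

d ≈ 52.8 m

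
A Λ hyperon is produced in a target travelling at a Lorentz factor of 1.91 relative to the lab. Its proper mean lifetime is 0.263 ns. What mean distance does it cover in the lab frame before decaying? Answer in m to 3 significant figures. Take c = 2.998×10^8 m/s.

β = √(1 − 1/γ²) = √(1 − 1/1.91²) = 0.85199
Dilated lifetime: Δt = γτ₀ = 1.91 × 0.263 ns = 0.50233 ns
d = vΔt = 0.85199c × 0.50233 ns = 2.5543×10^8 m/s × 5.0233×10^-10 s = 0.128 m

d ≈ 0.128 m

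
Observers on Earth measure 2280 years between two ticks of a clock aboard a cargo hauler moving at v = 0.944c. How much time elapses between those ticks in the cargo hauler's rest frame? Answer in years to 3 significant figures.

τ₀ ≈ 752 years

γ = 1/√(1 − 0.944²) = 3.0308
Proper time: τ₀ = Δt/γ = 2280/3.0308 = 752 years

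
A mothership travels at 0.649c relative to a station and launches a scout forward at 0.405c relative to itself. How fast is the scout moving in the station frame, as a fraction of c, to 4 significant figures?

u ≈ 0.8346c

Compose boost 2: (0.405 + 0.649)/(1 + 0.405×0.649) = 1.054/1.26284 = 0.8346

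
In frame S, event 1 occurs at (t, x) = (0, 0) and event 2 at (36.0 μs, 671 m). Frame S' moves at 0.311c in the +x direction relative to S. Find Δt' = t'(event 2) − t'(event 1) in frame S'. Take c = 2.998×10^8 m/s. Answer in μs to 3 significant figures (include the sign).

Δt' ≈ 37.1 μs

γ = 1/√(1 − 0.311²) = 1.0522
Δt' = γ(Δt − vΔx/c²) = 1.0522 × (36.0 μs − 0.311×671 m / (2.998×10^8 m/s))
= 1.0522 × (35.304 μs) = 37.1 μs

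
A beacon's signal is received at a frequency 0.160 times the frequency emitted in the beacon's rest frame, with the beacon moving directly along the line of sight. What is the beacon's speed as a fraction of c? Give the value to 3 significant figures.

f_obs/f_src = √((1−β)/(1+β)) = 0.160  ⇒  (1−β)/(1+β) = 0.025600
β = |1 − D²|/(1 + D²) = |1 − 0.025600|/(1 + 0.025600) = 0.950

β ≈ 0.950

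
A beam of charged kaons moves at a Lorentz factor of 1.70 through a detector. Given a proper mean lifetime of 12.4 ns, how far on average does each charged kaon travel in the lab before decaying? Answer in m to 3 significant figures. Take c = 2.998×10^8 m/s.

β = √(1 − 1/γ²) = √(1 − 1/1.70²) = 0.80869
Dilated lifetime: Δt = γτ₀ = 1.70 × 12.4 ns = 21.080 ns
d = vΔt = 0.80869c × 21.080 ns = 2.4245×10^8 m/s × 2.1080×10^-8 s = 5.11 m

d ≈ 5.11 m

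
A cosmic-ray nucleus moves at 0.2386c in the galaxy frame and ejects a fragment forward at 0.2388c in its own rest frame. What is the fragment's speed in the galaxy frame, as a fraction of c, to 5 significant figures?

Compose boost 2: (0.2388 + 0.2386)/(1 + 0.2388×0.2386) = 0.47740/1.056978 = 0.45167

u ≈ 0.45167c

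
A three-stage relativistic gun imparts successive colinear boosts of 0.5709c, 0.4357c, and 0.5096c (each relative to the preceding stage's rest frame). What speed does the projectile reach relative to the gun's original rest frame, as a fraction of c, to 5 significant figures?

u ≈ 0.93260c

Compose boost 2: (0.4357 + 0.5709)/(1 + 0.4357×0.5709) = 1.0066/1.248741 = 0.8060918
Compose boost 3: (0.5096 + 0.8060918)/(1 + 0.5096×0.8060918) = 1.315692/1.410784 = 0.93260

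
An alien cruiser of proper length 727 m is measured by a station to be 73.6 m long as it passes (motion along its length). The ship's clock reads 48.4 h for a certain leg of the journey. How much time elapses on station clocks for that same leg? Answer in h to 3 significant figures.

Δt ≈ 478 h

Length contraction ⇒ γ = L₀/L = 727/73.6 = 9.8777
Time dilation: Δt = γτ₀ = 9.8777 × 48.4 h = 478 h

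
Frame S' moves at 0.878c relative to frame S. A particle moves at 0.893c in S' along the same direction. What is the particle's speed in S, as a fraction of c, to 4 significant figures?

u ≈ 0.9927c

Relativistic velocity addition: u = (u' + v)/(1 + u'v/c²)
= (0.893 + 0.878)/(1 + 0.893×0.878) = 1.771/1.78405 = 0.9927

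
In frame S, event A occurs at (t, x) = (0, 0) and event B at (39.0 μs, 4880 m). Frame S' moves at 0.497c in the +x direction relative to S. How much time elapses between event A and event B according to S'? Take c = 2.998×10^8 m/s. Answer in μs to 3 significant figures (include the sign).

γ = 1/√(1 − 0.497²) = 1.1524
Δt' = γ(Δt − vΔx/c²) = 1.1524 × (39.0 μs − 0.497×4880 m / (2.998×10^8 m/s))
= 1.1524 × (30.910 μs) = 35.6 μs

Δt' ≈ 35.6 μs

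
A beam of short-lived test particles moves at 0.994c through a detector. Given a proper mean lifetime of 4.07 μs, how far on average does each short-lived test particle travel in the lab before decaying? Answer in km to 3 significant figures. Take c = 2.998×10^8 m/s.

γ = 1/√(1 − 0.994²) = 9.1424
Dilated lifetime: Δt = γτ₀ = 9.1424 × 4.07 μs = 37.210 μs
d = vΔt = 0.994c × 37.210 μs = 2.9800×10^8 m/s × 3.7210×10^-5 s = 11.1 km

d ≈ 11.1 km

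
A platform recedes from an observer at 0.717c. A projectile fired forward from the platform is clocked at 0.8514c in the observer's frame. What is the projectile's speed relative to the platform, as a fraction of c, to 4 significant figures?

u' ≈ 0.3450c

Inverse velocity addition: u' = (u − v)/(1 − uv/c²)
= (0.8514 − 0.717)/(1 − 0.8514×0.717) = 0.1344/0.389546 = 0.3450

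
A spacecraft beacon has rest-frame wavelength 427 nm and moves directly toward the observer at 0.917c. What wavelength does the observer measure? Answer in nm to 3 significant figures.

Relativistic Doppler: λ_obs = λ_src √((1−β)/(1+β))
= 427 × √(0.083000/1.9170) = 427 × 0.20808 = 88.8 nm

λ_obs ≈ 88.8 nm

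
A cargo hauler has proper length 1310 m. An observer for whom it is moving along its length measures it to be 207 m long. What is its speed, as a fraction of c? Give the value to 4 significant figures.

γ = L₀/L = 1310/207 = 6.32850
β = √(1 − 1/γ²) = 0.9874

β ≈ 0.9874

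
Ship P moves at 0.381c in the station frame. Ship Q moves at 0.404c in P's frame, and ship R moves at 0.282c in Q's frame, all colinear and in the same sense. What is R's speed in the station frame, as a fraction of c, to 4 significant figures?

Compose boost 2: (0.404 + 0.381)/(1 + 0.404×0.381) = 0.7850/1.15392 = 0.680287
Compose boost 3: (0.282 + 0.680287)/(1 + 0.282×0.680287) = 0.962287/1.19184 = 0.8074

u ≈ 0.8074c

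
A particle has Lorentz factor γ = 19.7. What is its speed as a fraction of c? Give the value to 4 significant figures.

β ≈ 0.9987

β = √(1 − 1/γ²) = √(1 − 1/19.7²) = √(0.997423) = 0.9987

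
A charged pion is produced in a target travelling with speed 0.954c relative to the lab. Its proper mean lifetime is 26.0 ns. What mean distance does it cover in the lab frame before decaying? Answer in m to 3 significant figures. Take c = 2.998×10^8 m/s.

d ≈ 24.8 m

γ = 1/√(1 − 0.954²) = 3.3355
Dilated lifetime: Δt = γτ₀ = 3.3355 × 26.0 ns = 86.723 ns
d = vΔt = 0.954c × 86.723 ns = 2.8601×10^8 m/s × 8.6723×10^-8 s = 24.8 m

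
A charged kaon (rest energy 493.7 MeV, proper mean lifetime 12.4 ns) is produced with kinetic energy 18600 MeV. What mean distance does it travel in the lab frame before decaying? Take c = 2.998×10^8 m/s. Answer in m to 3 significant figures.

d ≈ 144 m

γ = 1 + K/(m₀c²) = 1 + 18600/493.7 = 38.675
β = √(1 − 1/γ²) = 0.99967
Dilated lifetime: γτ₀ = 38.675 × 12.4 ns = 479.57 ns
d = βc·γτ₀ = 0.99967 × (2.998×10^8 m/s) × 4.7957×10^-7 s = 144 m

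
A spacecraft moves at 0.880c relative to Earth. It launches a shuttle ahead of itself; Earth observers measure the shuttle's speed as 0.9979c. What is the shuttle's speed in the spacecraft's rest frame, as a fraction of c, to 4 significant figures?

u' ≈ 0.9676c

Inverse velocity addition: u' = (u − v)/(1 − uv/c²)
= (0.9979 − 0.880)/(1 − 0.9979×0.880) = 0.1179/0.121848 = 0.9676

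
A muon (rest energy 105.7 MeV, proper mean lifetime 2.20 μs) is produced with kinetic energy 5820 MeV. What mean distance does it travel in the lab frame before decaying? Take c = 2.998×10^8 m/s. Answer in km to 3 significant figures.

d ≈ 37.0 km

γ = 1 + K/(m₀c²) = 1 + 5820/105.7 = 56.061
β = √(1 − 1/γ²) = 0.99984
Dilated lifetime: γτ₀ = 56.061 × 2.20 μs = 123.34 μs
d = βc·γτ₀ = 0.99984 × (2.998×10^8 m/s) × 0.00012334 s = 37.0 km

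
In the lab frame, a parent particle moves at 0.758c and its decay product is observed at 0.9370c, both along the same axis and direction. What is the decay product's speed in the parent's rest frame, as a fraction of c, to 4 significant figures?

u' ≈ 0.6178c

Inverse velocity addition: u' = (u − v)/(1 − uv/c²)
= (0.9370 − 0.758)/(1 − 0.9370×0.758) = 0.1790/0.289754 = 0.6178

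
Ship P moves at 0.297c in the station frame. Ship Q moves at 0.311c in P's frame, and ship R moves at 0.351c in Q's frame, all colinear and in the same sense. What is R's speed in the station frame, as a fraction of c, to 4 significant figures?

u ≈ 0.7593c

Compose boost 2: (0.311 + 0.297)/(1 + 0.311×0.297) = 0.6080/1.09237 = 0.556589
Compose boost 3: (0.351 + 0.556589)/(1 + 0.351×0.556589) = 0.907589/1.19536 = 0.7593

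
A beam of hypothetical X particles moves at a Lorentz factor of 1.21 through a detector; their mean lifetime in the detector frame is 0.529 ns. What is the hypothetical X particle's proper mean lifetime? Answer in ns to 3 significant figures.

γ = 1.21 (given)
Proper time: τ₀ = Δt/γ = 0.529/1.21 = 0.437 ns

τ₀ ≈ 0.437 ns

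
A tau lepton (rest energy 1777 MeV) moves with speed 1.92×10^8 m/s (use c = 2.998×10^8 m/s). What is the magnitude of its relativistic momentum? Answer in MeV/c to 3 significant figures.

β = v/c = 1.92×10^8 / 2.998×10^8 = 0.64043
γ = 1/√(1 − 0.64043²) = 1.3021
p = γβm₀c = 1.3021 × 0.64043 × 1777 MeV/c = 1480 MeV/c

p ≈ 1480 MeV/c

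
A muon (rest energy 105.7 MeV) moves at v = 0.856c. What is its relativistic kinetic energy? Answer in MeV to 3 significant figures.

K ≈ 98.8 MeV

γ = 1/√(1 − 0.856²) = 1.9343
K = (γ − 1)m₀c² = (1.9343 − 1) × 105.7 MeV = 0.93433 × 105.7 MeV = 98.8 MeV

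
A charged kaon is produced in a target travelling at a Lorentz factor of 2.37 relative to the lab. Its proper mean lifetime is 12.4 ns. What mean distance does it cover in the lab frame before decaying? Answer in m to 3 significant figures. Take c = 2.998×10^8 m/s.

β = √(1 − 1/γ²) = √(1 − 1/2.37²) = 0.90662
Dilated lifetime: Δt = γτ₀ = 2.37 × 12.4 ns = 29.388 ns
d = vΔt = 0.90662c × 29.388 ns = 2.7181×10^8 m/s × 2.9388×10^-8 s = 7.99 m

d ≈ 7.99 m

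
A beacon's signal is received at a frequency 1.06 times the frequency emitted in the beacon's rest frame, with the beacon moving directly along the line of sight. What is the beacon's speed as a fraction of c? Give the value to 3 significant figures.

β ≈ 0.0582

f_obs/f_src = √((1+β)/(1−β)) = 1.06  ⇒  (1+β)/(1−β) = 1.1236
β = |1 − D²|/(1 + D²) = |1 − 1.1236|/(1 + 1.1236) = 0.0582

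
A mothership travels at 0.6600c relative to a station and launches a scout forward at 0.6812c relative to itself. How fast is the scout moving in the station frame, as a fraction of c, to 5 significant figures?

u ≈ 0.92523c

Compose boost 2: (0.6812 + 0.6600)/(1 + 0.6812×0.6600) = 1.3412/1.449592 = 0.92523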